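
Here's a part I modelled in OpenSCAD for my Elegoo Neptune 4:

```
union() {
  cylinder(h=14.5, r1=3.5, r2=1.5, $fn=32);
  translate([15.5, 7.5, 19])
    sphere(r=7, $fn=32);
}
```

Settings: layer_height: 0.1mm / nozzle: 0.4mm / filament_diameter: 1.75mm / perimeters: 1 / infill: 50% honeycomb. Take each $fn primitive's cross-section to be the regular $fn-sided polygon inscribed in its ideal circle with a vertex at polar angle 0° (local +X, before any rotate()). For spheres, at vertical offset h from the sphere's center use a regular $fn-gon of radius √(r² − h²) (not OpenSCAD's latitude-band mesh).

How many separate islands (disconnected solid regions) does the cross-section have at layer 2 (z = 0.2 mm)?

1

At z = 0.2 mm: the cone: at t=0.014 of its height the radius interpolates to r₁+(r₂−r₁)t = 3.472, giving a regular 32-gon of that circumradius; the sphere at (15.5, 7.5) is not intersected at this z (|z−center|=18.800 > r=7); Merging all regions: only the cone is present, so the union is just that shape — 1 connected region. Overall, the cross-section is a single solid region. Island count = 1.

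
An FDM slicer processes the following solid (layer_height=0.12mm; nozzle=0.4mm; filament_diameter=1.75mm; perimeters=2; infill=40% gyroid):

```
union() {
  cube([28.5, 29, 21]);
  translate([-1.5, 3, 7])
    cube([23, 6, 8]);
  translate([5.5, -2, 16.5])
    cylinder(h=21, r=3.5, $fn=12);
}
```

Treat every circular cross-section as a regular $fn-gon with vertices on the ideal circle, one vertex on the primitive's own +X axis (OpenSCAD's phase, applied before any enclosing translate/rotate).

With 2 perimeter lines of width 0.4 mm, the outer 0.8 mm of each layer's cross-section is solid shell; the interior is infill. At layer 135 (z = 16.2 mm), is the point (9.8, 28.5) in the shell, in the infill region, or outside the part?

At z = 16.2 mm: the cube is present — its section is the full 28.5×29 rectangle; the cube at (-1.5, 3) does not reach this height (z outside [7, 15]); the cylinder at (5.5, -2) is not intersected at this z (z outside [16.5, 37.5]); Combining (union): only the 28.5×29 cube is present, so the union is just that shape — 1 connected region. Overall, the cross-section is a single solid region. The nearest boundary edge runs (28.50, 29.00)→(0.00, 29.00); distance from the point to it = 0.50 mm. The point is inside the cross-section, 0.50 mm from the nearest boundary — within the 0.8 mm shell band (2 × 0.4).

shell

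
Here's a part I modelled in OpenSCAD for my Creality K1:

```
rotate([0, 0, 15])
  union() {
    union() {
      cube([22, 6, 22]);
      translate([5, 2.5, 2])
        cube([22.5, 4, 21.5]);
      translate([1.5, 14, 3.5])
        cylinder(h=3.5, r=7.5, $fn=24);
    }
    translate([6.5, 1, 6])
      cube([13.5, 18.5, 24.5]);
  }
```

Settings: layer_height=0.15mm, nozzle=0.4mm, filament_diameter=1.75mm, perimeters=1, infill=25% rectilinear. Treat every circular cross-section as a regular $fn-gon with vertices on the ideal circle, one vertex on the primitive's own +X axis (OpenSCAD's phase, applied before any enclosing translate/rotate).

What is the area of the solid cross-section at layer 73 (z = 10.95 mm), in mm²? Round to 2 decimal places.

338.00 mm²

At z = 10.95 mm: the cube (footprint 22×6) is included at this height (area 132.00 mm²); the cube at (5, 2.5) is present — its section is the full 22.5×4 rectangle (area 90.00 mm²); the cylinder at (1.5, 14) is not intersected at this z (z outside [3.5, 7]); Merging all regions: the regions partially overlap — summed areas 222.00 mm² minus the doubly-counted overlap 59.50 mm² gives 162.50 mm² — area = 162.50 mm²; the cube at (6.5, 1) (footprint 13.5×18.5) is included at this height (area 249.75 mm²); Merging all regions: the regions partially overlap — summed areas 412.25 mm² minus the doubly-counted overlap 74.25 mm² gives 338.00 mm² — area = 338.00 mm²; (rotated 15° about Z; rotation is an isometry so areas/perimeters/island counts are preserved). Overall, the cross-section is a single solid region. Net area = 338.00 mm².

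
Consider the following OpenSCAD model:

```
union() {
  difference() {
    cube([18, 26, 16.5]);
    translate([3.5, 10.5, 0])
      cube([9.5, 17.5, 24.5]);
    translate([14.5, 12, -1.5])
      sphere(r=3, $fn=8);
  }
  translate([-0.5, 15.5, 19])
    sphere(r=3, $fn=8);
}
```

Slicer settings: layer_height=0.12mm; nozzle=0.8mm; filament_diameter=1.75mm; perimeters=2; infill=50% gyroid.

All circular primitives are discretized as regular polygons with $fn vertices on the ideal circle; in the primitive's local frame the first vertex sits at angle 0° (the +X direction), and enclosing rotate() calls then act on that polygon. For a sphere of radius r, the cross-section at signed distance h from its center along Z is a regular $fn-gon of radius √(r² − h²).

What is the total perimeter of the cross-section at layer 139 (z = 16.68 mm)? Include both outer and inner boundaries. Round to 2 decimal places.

At z = 16.68 mm: the cube is absent (z outside [0, 16.5]); the cube at (3.5, 10.5) (footprint 9.5×17.5) is included at this height (perimeter 54.00 mm); the sphere at (14.5, 12) is absent (|z−center|=18.180 > r=3); After the difference (first − rest): the first operand is absent here, so nothing remains; the r=3 sphere at (-0.5, 15.5) slices to a regular 8-gon of circumradius 1.902 (√(r²−h²) with h=2.32 from center) (perimeter = 2·8·1.902·sin(180°/8) = 11.65 mm); Merging all regions: only the r=3 sphere at (-0.5, 15.5) is present, so the union is just that shape — boundary = 11.65 mm. Overall, the cross-section is a single solid region. Total boundary length (outer) = 11.65 mm.

11.65 mm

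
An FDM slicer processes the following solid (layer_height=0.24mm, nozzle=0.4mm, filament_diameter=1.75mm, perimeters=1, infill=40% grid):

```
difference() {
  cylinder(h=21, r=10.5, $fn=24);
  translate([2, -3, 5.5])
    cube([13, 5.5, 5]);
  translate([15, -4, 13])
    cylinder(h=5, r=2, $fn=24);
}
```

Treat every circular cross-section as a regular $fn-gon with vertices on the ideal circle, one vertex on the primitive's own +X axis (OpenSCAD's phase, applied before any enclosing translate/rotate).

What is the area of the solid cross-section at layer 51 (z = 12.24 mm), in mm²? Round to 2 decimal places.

At z = 12.24 mm: the r=10.5 cylinder contributes a regular 24-gon of circumradius 10.5 (area = (24/2)·10.500²·sin(360°/24) = 342.42 mm²); the cube at (2, -3) is not intersected at this z (z outside [5.5, 10.5]); the cylinder at (15, -4) does not reach this height (z outside [13, 18]); After the difference (first − rest): none of the subtracted shapes is present at this height, so the r=10.5 cylinder is unchanged — area = 342.42 mm². Overall, the cross-section is a single solid region. Net area = 342.42 mm².

342.42 mm²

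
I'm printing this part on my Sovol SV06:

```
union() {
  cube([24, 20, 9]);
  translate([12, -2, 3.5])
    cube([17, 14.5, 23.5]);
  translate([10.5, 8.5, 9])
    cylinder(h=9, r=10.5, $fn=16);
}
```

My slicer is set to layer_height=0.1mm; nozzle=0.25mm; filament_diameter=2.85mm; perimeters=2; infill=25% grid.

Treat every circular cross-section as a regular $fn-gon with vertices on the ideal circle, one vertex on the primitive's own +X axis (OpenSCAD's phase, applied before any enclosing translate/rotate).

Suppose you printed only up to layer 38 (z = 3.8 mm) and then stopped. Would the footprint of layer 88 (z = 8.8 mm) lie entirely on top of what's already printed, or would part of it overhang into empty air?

Compare the two slices. At z = 3.8: the 24×20 cube contributes its full rectangle (area 480.00 mm²); the cube at (12, -2) is present — its section is the full 17×14.5 rectangle (area 246.50 mm²); the cylinder at (10.5, 8.5) is absent (z outside [9, 18]); Merging all regions: the regions partially overlap — summed areas 726.50 mm² minus the doubly-counted overlap 150.00 mm² gives 576.50 mm² — area = 576.50 mm². At z = 8.8: the cube (footprint 24×20) is included at this height (area 480.00 mm²); the cube at (12, -2) is present — its section is the full 17×14.5 rectangle (area 246.50 mm²); the cylinder at (10.5, 8.5) does not reach this height (z outside [9, 18]); Taking the union: the regions partially overlap — summed areas 726.50 mm² minus the doubly-counted overlap 150.00 mm² gives 576.50 mm² — area = 576.50 mm². Checking containment: the cross-section at z = 8.8 is a subset of the cross-section at z = 3.8.

entirely on top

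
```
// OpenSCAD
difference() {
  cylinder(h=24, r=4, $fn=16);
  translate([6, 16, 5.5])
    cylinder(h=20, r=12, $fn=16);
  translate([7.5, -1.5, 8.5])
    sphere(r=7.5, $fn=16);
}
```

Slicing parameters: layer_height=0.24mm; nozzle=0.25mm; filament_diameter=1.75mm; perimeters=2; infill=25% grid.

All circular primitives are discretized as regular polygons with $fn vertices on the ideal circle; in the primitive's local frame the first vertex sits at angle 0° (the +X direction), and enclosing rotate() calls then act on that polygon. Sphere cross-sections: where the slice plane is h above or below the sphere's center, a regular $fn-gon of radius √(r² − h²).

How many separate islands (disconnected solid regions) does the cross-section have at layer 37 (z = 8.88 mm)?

At z = 8.88 mm: the r=4 cylinder gives a regular 16-gon of circumradius 4 (constant along its height); the r=12 cylinder at (6, 16) contributes a regular 16-gon of circumradius 12; the r=7.5 sphere at (7.5, -1.5) contributes a regular 16-gon of circumradius √(7.5²−0.38²) = 7.490; After the difference (first − rest): starting from the r=4 cylinder, the r=12 cylinder at (6, 16) misses the remaining region (no effect); the r=7.5 sphere at (7.5, -1.5) partially overlaps it — only the 19.71 mm² overlap (of its 171.77 mm²) is removed, clipping the outline — 1 connected region. Overall, the cross-section is a single solid region. Island count = 1.

1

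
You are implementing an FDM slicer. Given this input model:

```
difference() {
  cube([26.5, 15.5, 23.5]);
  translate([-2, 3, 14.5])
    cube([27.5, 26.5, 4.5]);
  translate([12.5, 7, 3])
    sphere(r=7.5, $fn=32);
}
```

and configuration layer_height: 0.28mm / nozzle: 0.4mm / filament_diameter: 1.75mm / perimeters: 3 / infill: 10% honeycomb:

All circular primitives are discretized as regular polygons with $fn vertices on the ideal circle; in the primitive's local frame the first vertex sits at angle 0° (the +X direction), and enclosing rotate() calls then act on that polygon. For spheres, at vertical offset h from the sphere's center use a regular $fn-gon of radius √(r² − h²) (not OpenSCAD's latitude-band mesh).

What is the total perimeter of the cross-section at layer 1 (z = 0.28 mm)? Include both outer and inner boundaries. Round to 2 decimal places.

127.85 mm

At z = 0.28 mm: the cube (footprint 26.5×15.5) is included at this height (perimeter 84.00 mm); the cube at (-2, 3) does not reach this height (z outside [14.5, 19]); the r=7.5 sphere at (12.5, 7) contributes a regular 32-gon of circumradius √(7.5²−2.72²) = 6.989 (perimeter = 2·32·6.989·sin(180°/32) = 43.85 mm); Subtracting the remaining from the first: starting from the 26.5×15.5 cube, the r=7.5 sphere at (12.5, 7) lies wholly inside it (removes its full 152.49 mm² and its 43.85 mm outline becomes a hole wall) — boundary (outer + 1 inner loop) = 127.85 mm. Overall, the cross-section is one region with 1 hole. Total boundary length (outer + inner) = 127.85 mm.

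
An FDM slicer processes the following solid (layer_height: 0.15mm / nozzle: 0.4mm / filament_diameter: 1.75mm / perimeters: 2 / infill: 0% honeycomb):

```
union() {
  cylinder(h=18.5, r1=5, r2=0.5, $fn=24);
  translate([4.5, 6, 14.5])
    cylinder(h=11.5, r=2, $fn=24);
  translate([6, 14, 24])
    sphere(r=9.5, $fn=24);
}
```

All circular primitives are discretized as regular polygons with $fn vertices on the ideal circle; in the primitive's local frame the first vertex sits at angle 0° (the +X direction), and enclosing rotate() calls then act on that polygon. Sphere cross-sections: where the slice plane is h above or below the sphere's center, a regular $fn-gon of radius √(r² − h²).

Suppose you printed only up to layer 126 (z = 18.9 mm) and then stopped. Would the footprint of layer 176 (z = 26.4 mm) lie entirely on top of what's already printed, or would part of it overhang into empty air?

Compare the two slices. At z = 18.9: the cone is absent (z outside [0, 18.5]); the r=2 cylinder at (4.5, 6) contributes a regular 24-gon of circumradius 2 (area = (24/2)·2.000²·sin(360°/24) = 12.42 mm²); the r=9.5 sphere at (6, 14) slices to a regular 24-gon of circumradius 8.015 (√(r²−h²) with h=5.1 from center) (area = (24/2)·8.015²·sin(360°/24) = 199.52 mm²); Combining (union): the regions partially overlap — summed areas 211.94 mm² minus the doubly-counted overlap 5.22 mm² gives 206.72 mm² — area = 206.72 mm². At z = 26.4: the cone is absent (z outside [0, 18.5]); the cylinder at (4.5, 6) is absent (z outside [14.5, 26]); the sphere at (6, 14): section is a regular 24-gon, circumradius = √(r²−h²) = √(9.5²−2.4²) = 9.192 (area = (24/2)·9.192²·sin(360°/24) = 262.41 mm²); Combining (union): only the r=9.5 sphere at (6, 14) is present, so the union is just that shape — area = 262.41 mm². Checking containment: at z = 26.4 the cross-section extends beyond the z = 18.9 cross-section by about 58.29 mm².

part overhangs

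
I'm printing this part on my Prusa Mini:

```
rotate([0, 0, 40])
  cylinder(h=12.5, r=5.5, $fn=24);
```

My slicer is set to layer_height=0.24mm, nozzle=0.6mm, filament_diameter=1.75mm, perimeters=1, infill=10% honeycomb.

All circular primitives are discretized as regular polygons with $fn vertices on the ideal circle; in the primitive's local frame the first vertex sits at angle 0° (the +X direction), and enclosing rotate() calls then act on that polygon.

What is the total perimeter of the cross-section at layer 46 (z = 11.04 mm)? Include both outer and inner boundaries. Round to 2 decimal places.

34.46 mm

At z = 11.04 mm: the r=5.5 cylinder gives a regular 24-gon of circumradius 5.5 (constant along its height) (perimeter = 2·24·5.500·sin(180°/24) = 34.46 mm); (whole slice rotated 40° about Z — lengths, areas and connectivity unchanged). Overall, the cross-section is a single solid region. Total boundary length (outer) = 34.46 mm.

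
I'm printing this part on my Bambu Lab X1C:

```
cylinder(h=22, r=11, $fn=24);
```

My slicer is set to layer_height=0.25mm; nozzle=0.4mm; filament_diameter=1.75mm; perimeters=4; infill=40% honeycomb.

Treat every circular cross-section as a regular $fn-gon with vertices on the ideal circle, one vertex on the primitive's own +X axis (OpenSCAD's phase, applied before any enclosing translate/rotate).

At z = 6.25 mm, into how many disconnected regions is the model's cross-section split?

1

At z = 6.25 mm: the cylinder: section is a regular 24-gon, circumradius r=11. The result has 1 disconnected region.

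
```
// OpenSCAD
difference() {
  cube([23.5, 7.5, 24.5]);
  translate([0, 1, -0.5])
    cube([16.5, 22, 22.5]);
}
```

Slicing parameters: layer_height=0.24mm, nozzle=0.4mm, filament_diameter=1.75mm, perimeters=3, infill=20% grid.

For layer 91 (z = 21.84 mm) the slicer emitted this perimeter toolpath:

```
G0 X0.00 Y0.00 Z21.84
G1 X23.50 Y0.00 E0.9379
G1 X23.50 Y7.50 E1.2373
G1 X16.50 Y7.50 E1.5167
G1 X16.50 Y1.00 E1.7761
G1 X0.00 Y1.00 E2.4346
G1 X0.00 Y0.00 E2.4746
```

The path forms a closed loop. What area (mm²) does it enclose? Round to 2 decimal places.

Apply the shoelace formula to the sequence of (X, Y) vertices; enclosed area = 69.00 mm².

69.00 mm²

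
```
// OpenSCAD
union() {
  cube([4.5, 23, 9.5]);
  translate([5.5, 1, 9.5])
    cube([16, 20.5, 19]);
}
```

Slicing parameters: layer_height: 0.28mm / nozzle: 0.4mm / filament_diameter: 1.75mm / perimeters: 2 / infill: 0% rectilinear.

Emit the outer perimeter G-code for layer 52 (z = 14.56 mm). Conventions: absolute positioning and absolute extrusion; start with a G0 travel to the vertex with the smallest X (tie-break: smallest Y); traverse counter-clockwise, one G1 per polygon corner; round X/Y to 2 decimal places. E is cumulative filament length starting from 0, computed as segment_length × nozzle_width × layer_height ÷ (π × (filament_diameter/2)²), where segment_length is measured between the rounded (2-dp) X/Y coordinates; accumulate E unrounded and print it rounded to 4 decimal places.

At z = 14.56 mm: the cube is absent (z outside [0, 9.5]); the cube at (5.5, 1) (footprint 16×20.5) is included at this height; Taking the union: only the 16×20.5 cube at (5.5, 1) is present, so the union is just that shape — 1 connected region. The outline is a single polygon with 4 vertices. Extrusion per mm of travel: 0.4 × 0.28 / (π × 0.875²) = 0.046564. Accumulating E over each segment gives final E = 3.3992.

G0 X5.50 Y1.00 Z14.56
G1 X21.50 Y1.00 E0.7450
G1 X21.50 Y21.50 E1.6996
G1 X5.50 Y21.50 E2.4446
G1 X5.50 Y1.00 E3.3992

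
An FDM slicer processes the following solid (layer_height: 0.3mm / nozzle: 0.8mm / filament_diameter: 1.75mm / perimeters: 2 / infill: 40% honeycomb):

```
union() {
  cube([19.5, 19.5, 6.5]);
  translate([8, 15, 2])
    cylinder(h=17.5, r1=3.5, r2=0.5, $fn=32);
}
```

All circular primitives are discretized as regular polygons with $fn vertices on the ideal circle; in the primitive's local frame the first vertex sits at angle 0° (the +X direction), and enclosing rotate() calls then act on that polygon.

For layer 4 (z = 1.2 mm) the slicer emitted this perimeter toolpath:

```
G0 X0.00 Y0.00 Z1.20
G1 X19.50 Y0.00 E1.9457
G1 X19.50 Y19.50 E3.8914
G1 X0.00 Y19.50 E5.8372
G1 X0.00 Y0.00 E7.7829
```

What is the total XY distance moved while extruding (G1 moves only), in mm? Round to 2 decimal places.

Sum the Euclidean lengths of each G1 segment: total = 78.00 mm.

78.00 mm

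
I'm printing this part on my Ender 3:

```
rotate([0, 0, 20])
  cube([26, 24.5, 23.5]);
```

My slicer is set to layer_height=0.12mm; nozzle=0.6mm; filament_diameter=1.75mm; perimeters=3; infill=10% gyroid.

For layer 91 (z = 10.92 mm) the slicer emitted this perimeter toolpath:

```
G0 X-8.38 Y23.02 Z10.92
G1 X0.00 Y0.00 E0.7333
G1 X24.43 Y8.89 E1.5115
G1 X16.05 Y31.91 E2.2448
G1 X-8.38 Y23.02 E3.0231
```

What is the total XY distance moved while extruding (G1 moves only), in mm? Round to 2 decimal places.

100.99 mm

Sum the Euclidean lengths of each G1 segment: total = 100.99 mm.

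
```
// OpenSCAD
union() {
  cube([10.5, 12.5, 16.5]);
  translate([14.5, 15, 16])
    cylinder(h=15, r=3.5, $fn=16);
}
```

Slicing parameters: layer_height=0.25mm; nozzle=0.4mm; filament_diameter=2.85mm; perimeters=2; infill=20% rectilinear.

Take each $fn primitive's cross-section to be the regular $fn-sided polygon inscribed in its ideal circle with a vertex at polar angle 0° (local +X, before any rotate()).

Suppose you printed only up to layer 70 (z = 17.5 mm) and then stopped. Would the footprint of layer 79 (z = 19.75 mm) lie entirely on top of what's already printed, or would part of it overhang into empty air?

Compare the two slices. At z = 17.5: the cube is not intersected at this z (z outside [0, 16.5]); the r=3.5 cylinder at (14.5, 15) gives a regular 16-gon of circumradius 3.5 (constant along its height) (area = (16/2)·3.500²·sin(360°/16) = 37.50 mm²); Merging all regions: only the r=3.5 cylinder at (14.5, 15) is present, so the union is just that shape — area = 37.50 mm². At z = 19.75: the cube does not reach this height (z outside [0, 16.5]); the r=3.5 cylinder at (14.5, 15) gives a regular 16-gon of circumradius 3.5 (constant along its height) (area = (16/2)·3.500²·sin(360°/16) = 37.50 mm²); Taking the union: only the r=3.5 cylinder at (14.5, 15) is present, so the union is just that shape — area = 37.50 mm². Checking containment: the cross-section at z = 19.75 is a subset of the cross-section at z = 17.5.

entirely on top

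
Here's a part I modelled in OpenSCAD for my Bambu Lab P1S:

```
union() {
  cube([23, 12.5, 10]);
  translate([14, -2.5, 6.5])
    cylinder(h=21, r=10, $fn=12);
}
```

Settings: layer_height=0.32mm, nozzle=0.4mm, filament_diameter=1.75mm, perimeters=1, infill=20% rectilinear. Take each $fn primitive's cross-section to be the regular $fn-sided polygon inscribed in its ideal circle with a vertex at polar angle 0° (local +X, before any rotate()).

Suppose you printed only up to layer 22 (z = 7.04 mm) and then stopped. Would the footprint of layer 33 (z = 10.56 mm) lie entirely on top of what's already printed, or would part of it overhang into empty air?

entirely on top

Compare the two slices. At z = 7.04: the 23×12.5 cube contributes its full rectangle (area 287.50 mm²); the r=10 cylinder at (14, -2.5) contributes a regular 12-gon of circumradius 10 (area = (12/2)·10.000²·sin(360°/12) = 300.00 mm²); Merging all regions: the regions partially overlap — summed areas 587.50 mm² minus the doubly-counted overlap 101.47 mm² gives 486.03 mm² — area = 486.03 mm². At z = 10.56: the cube is not intersected at this z (z outside [0, 10]); the r=10 cylinder at (14, -2.5) contributes a regular 12-gon of circumradius 10 (area = (12/2)·10.000²·sin(360°/12) = 300.00 mm²); Combining (union): only the r=10 cylinder at (14, -2.5) is present, so the union is just that shape — area = 300.00 mm². Checking containment: the cross-section at z = 10.56 is a subset of the cross-section at z = 7.04.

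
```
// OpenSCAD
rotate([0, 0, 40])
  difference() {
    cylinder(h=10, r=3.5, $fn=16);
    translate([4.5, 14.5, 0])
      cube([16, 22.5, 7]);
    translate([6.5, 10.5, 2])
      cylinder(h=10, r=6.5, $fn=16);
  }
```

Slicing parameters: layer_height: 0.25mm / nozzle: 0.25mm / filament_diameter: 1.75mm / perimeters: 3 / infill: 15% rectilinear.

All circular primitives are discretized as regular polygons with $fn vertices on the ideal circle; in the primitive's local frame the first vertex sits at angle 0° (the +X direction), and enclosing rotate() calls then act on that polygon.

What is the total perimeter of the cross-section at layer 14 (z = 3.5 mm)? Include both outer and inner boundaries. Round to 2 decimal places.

21.85 mm

At z = 3.5 mm: the r=3.5 cylinder gives a regular 16-gon of circumradius 3.5 (constant along its height) (perimeter = 2·16·3.500·sin(180°/16) = 21.85 mm); the 16×22.5 cube at (4.5, 14.5) contributes its full rectangle (perimeter 77.00 mm); the cylinder at (6.5, 10.5): section is a regular 16-gon, circumradius r=6.5 (perimeter = 2·16·6.500·sin(180°/16) = 40.58 mm); Subtracting the remaining from the first: starting from the r=3.5 cylinder, the 16×22.5 cube at (4.5, 14.5) misses the remaining region (no effect); the r=6.5 cylinder at (6.5, 10.5) misses the remaining region (no effect) — boundary = 21.85 mm; (whole slice rotated 40° about Z — lengths, areas and connectivity unchanged). Overall, the cross-section is a single solid region. Total boundary length (outer) = 21.85 mm.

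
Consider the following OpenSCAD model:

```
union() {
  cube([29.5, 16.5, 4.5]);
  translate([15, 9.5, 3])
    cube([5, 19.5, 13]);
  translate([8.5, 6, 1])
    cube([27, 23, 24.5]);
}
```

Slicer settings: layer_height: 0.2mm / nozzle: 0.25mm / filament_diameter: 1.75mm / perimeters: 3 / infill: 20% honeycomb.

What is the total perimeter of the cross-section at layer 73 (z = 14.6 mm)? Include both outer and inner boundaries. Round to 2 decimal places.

At z = 14.6 mm: the cube is not intersected at this z (z outside [0, 4.5]); the 5×19.5 cube at (15, 9.5) contributes its full rectangle (perimeter 49.00 mm); the cube at (8.5, 6) (footprint 27×23) is included at this height (perimeter 100.00 mm); Combining (union): the 5×19.5 cube at (15, 9.5) lies entirely inside the 27×23 cube at (8.5, 6), so the union is just the 27×23 cube at (8.5, 6) — boundary = 100.00 mm. Overall, the cross-section is a single solid region. Total boundary length (outer) = 100.00 mm.

100.00 mm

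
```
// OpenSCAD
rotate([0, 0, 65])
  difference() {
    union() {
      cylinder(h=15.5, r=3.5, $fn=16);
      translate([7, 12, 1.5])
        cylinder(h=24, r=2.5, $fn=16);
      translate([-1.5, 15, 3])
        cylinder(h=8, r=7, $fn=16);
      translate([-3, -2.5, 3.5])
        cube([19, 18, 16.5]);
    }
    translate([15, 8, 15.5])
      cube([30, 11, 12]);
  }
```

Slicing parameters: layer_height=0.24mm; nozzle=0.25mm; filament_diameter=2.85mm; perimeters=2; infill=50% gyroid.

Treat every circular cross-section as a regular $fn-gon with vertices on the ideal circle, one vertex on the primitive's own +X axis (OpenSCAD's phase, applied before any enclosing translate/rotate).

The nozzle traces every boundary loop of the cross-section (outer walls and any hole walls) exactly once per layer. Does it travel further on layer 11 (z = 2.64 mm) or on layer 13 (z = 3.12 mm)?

Layer 11 (z = 2.64): the r=3.5 cylinder gives a regular 16-gon of circumradius 3.5 (constant along its height) (perimeter = 2·16·3.500·sin(180°/16) = 21.85 mm); the cylinder at (7, 12): section is a regular 16-gon, circumradius r=2.5 (perimeter = 2·16·2.500·sin(180°/16) = 15.61 mm); the cylinder at (-1.5, 15) is absent (z outside [3, 11]); the cube at (-3, -2.5) does not reach this height (z outside [3.5, 20]); Taking the union: the 2 present regions are separate (no shared area or edge), so areas and boundary lengths simply add and each stays a separate island — boundary = 37.46 mm; the cube at (15, 8) is not intersected at this z (z outside [15.5, 27.5]); Subtracting the remaining from the first: none of the subtracted shapes is present at this height, so the result so far is unchanged — boundary = 37.46 mm; (rotated 65° about Z; rotation is an isometry so areas/perimeters/island counts are preserved). So its perimeter = 37.46 mm. Layer 13 (z = 3.12): the cylinder: section is a regular 16-gon, circumradius r=3.5 (perimeter = 2·16·3.500·sin(180°/16) = 21.85 mm); the r=2.5 cylinder at (7, 12) contributes a regular 16-gon of circumradius 2.5 (perimeter = 2·16·2.500·sin(180°/16) = 15.61 mm); the cylinder at (-1.5, 15): section is a regular 16-gon, circumradius r=7 (perimeter = 2·16·7.000·sin(180°/16) = 43.70 mm); the cube at (-3, -2.5) does not reach this height (z outside [3.5, 20]); Combining (union): the regions partially overlap (shared area 0.57 mm²), so the edge portions inside another operand are dropped and the merged outline is re-measured after clipping — boundary = 76.65 mm; the cube at (15, 8) is absent (z outside [15.5, 27.5]); After the difference (first − rest): none of the subtracted shapes is present at this height, so the result so far is unchanged — boundary = 76.65 mm; (whole slice rotated 65° about Z — lengths, areas and connectivity unchanged). So its perimeter = 76.65 mm. Layer 13 is larger (76.65 vs 37.46 mm).

layer 13 (z = 3.12 mm)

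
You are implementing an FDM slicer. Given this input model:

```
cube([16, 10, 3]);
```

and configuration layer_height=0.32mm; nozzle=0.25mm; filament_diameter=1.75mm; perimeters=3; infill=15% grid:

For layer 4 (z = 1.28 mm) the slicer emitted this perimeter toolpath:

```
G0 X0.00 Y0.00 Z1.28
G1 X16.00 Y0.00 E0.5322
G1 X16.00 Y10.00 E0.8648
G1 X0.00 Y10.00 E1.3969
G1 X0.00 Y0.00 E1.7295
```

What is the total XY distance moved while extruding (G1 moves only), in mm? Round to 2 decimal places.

52.00 mm

Sum the Euclidean lengths of each G1 segment: total = 52.00 mm.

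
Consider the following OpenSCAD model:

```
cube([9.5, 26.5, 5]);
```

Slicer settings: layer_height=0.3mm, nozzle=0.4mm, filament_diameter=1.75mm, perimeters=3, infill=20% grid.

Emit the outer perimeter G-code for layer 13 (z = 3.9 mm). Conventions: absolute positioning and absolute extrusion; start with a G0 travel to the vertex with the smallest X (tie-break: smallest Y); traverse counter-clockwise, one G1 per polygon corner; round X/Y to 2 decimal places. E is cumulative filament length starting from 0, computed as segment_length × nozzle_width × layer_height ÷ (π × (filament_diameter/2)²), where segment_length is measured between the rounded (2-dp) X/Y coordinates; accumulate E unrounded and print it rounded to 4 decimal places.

G0 X0.00 Y0.00 Z3.90
G1 X9.50 Y0.00 E0.4740
G1 X9.50 Y26.50 E1.7960
G1 X0.00 Y26.50 E2.2700
G1 X0.00 Y0.00 E3.5921

At z = 3.9 mm: the 9.5×26.5 cube contributes its full rectangle. The outline is a single polygon with 4 vertices. Extrusion per mm of travel: 0.4 × 0.3 / (π × 0.875²) = 0.049890. Accumulating E over each segment gives final E = 3.5921.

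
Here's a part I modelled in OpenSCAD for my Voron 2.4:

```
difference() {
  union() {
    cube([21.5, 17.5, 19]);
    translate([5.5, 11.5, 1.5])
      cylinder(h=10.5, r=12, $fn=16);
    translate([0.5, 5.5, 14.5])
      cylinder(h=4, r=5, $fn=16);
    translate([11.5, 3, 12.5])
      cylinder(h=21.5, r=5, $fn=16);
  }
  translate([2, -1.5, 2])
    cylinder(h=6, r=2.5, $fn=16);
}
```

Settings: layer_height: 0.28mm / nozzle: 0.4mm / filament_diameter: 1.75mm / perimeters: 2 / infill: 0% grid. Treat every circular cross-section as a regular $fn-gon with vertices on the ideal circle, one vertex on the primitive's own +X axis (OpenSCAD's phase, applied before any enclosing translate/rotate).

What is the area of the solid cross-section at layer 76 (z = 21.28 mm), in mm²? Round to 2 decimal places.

76.54 mm²

At z = 21.28 mm: the cube does not reach this height (z outside [0, 19]); the cylinder at (5.5, 11.5) is not intersected at this z (z outside [1.5, 12]); the cylinder at (0.5, 5.5) is absent (z outside [14.5, 18.5]); the cylinder at (11.5, 3): section is a regular 16-gon, circumradius r=5 (area = (16/2)·5.000²·sin(360°/16) = 76.54 mm²); Merging all regions: only the r=5 cylinder at (11.5, 3) is present, so the union is just that shape — area = 76.54 mm²; the cylinder at (2, -1.5) is not intersected at this z (z outside [2, 8]); Subtracting the remaining from the first: none of the subtracted shapes is present at this height, so the result so far is unchanged — area = 76.54 mm². Overall, the cross-section is a single solid region. Net area = 76.54 mm².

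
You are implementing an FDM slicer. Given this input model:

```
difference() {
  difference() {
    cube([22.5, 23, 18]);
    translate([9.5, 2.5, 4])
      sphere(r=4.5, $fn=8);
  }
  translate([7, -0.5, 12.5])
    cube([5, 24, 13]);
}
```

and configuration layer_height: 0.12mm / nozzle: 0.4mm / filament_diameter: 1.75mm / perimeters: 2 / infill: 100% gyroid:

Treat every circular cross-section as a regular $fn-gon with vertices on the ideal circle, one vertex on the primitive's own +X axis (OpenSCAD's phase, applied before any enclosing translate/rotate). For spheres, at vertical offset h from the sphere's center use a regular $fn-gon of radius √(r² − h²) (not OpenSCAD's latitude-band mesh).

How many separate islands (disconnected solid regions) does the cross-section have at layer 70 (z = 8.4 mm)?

1

At z = 8.4 mm: the 22.5×23 cube contributes its full rectangle; the sphere at (9.5, 2.5): section is a regular 8-gon, circumradius = √(r²−h²) = √(4.5²−4.4²) = 0.943; Taking the first minus the rest: starting from the 22.5×23 cube, the r=4.5 sphere at (9.5, 2.5) lies wholly inside it (removes its full 2.52 mm² and its 5.78 mm outline becomes a hole wall) — 1 connected region with 1 hole; the cube at (7, -0.5) does not reach this height (z outside [12.5, 25.5]); After the difference (first − rest): none of the subtracted shapes is present at this height, so the result so far is unchanged — 1 connected region with 1 hole. Overall, the cross-section is one region with 1 hole. Island count = 1.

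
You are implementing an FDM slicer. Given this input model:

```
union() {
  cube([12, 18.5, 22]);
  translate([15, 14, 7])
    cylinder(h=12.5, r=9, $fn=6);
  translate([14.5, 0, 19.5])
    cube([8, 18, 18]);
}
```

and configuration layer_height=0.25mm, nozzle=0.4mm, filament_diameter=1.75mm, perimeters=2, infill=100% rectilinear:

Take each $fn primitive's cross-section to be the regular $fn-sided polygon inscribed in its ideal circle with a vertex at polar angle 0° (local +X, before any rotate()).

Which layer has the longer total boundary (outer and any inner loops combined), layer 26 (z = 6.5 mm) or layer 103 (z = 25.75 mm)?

layer 26 (z = 6.5 mm)

Layer 26 (z = 6.5): the cube (footprint 12×18.5) is included at this height (perimeter 61.00 mm); the cylinder at (15, 14) does not reach this height (z outside [7, 19.5]); the cube at (14.5, 0) is not intersected at this z (z outside [19.5, 37.5]); Merging all regions: only the 12×18.5 cube is present, so the union is just that shape — boundary = 61.00 mm. So its perimeter = 61.00 mm. Layer 103 (z = 25.75): the cube does not reach this height (z outside [0, 22]); the cylinder at (15, 14) is not intersected at this z (z outside [7, 19.5]); the cube at (14.5, 0) is present — its section is the full 8×18 rectangle (perimeter 52.00 mm); Merging all regions: only the 8×18 cube at (14.5, 0) is present, so the union is just that shape — boundary = 52.00 mm. So its perimeter = 52.00 mm. Layer 26 is larger (61.00 vs 52.00 mm).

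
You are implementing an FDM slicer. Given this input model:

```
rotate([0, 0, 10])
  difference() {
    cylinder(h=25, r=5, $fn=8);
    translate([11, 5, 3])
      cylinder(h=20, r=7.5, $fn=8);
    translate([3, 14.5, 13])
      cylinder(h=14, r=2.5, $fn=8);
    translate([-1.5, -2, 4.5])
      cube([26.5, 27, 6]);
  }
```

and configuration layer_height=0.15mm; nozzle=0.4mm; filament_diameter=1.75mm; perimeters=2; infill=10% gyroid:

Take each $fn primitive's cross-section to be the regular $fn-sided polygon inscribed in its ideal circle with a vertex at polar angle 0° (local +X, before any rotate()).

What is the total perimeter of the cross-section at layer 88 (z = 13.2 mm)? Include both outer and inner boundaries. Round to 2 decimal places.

At z = 13.2 mm: the r=5 cylinder contributes a regular 8-gon of circumradius 5 (perimeter = 2·8·5.000·sin(180°/8) = 30.61 mm); the cylinder at (11, 5): section is a regular 8-gon, circumradius r=7.5 (perimeter = 2·8·7.500·sin(180°/8) = 45.92 mm); the cylinder at (3, 14.5): section is a regular 8-gon, circumradius r=2.5 (perimeter = 2·8·2.500·sin(180°/8) = 15.31 mm); the cube at (-1.5, -2) does not reach this height (z outside [4.5, 10.5]); Subtracting the remaining from the first: starting from the r=5 cylinder, the r=7.5 cylinder at (11, 5) misses the remaining region (no effect); the r=2.5 cylinder at (3, 14.5) misses the remaining region (no effect) — boundary = 30.61 mm; (whole slice rotated 10° about Z — lengths, areas and connectivity unchanged). Overall, the cross-section is a single solid region. Total boundary length (outer) = 30.61 mm.

30.61 mm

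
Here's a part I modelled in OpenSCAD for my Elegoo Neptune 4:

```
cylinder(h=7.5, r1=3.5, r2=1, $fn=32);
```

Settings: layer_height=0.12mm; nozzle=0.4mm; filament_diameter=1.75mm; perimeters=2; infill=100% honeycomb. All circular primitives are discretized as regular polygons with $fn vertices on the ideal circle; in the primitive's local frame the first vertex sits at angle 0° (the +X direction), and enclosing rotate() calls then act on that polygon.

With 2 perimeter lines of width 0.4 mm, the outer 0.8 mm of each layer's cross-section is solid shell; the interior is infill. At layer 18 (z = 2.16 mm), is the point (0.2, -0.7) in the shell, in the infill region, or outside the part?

At z = 2.16 mm: the cone (r1=3.5→r2=1) has section circumradius 2.780 here — a regular 32-gon. Overall, the cross-section is a single solid region. The nearest boundary edge runs (0.54, -2.73)→(1.06, -2.57); distance from the point to it = 2.04 mm. The point is inside the cross-section and 2.04 mm from the nearest boundary — more than the 0.8 mm shell width (2 × 0.4), so it's in the infill interior.

infill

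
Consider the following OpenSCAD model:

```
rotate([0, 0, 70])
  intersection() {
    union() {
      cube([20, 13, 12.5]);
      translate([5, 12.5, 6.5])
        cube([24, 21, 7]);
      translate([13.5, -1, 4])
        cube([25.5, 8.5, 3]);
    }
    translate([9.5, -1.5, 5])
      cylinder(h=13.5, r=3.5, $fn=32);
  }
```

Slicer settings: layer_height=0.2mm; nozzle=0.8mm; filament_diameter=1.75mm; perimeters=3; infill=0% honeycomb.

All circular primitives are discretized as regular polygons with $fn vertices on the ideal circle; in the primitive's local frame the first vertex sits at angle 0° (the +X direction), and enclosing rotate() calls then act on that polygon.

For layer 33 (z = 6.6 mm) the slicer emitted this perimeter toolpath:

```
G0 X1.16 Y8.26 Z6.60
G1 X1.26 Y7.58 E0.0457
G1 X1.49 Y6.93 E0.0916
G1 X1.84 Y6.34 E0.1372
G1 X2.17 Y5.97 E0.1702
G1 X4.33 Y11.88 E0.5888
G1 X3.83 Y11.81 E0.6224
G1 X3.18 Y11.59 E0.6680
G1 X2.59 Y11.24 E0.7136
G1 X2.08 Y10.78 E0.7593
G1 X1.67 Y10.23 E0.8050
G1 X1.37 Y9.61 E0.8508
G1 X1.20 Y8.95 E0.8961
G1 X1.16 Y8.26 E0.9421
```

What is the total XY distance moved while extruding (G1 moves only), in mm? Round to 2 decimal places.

14.16 mm

Sum the Euclidean lengths of each G1 segment: total = 14.16 mm.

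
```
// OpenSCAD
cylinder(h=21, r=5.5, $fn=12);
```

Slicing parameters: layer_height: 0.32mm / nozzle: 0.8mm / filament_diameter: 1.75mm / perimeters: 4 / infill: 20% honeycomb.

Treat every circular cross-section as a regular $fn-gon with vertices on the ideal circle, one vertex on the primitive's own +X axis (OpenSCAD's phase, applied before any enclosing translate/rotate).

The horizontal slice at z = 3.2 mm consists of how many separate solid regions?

At z = 3.2 mm: the r=5.5 cylinder gives a regular 12-gon of circumradius 5.5 (constant along its height). The result has 1 disconnected region.

1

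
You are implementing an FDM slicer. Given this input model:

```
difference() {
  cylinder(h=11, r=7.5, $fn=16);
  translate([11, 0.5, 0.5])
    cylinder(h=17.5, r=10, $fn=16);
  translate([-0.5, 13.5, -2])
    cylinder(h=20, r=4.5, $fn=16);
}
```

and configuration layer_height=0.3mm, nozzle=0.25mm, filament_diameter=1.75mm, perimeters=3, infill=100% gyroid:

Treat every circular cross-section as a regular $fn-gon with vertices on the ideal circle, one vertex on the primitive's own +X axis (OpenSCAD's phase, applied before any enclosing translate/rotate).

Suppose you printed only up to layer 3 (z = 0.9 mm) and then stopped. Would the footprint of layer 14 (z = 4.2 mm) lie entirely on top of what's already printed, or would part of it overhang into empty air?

entirely on top

Compare the two slices. At z = 0.9: the r=7.5 cylinder contributes a regular 16-gon of circumradius 7.5 (area = (16/2)·7.500²·sin(360°/16) = 172.21 mm²); the cylinder at (11, 0.5): section is a regular 16-gon, circumradius r=10 (area = (16/2)·10.000²·sin(360°/16) = 306.15 mm²); the cylinder at (-0.5, 13.5): section is a regular 16-gon, circumradius r=4.5 (area = (16/2)·4.500²·sin(360°/16) = 61.99 mm²); Subtracting the remaining from the first: starting from the r=7.5 cylinder (172.21 mm²), the r=10 cylinder at (11, 0.5) partially overlaps it — only the 56.85 mm² overlap (of its 306.15 mm²) is removed, clipping the outline; the r=4.5 cylinder at (-0.5, 13.5) misses the remaining region (no effect) — area = 115.35 mm². At z = 4.2: the r=7.5 cylinder gives a regular 16-gon of circumradius 7.5 (constant along its height) (area = (16/2)·7.500²·sin(360°/16) = 172.21 mm²); the r=10 cylinder at (11, 0.5) contributes a regular 16-gon of circumradius 10 (area = (16/2)·10.000²·sin(360°/16) = 306.15 mm²); the cylinder at (-0.5, 13.5): section is a regular 16-gon, circumradius r=4.5 (area = (16/2)·4.500²·sin(360°/16) = 61.99 mm²); Subtracting the remaining from the first: starting from the r=7.5 cylinder (172.21 mm²), the r=10 cylinder at (11, 0.5) partially overlaps it — only the 56.85 mm² overlap (of its 306.15 mm²) is removed, clipping the outline; the r=4.5 cylinder at (-0.5, 13.5) misses the remaining region (no effect) — area = 115.35 mm². Checking containment: the cross-section at z = 4.2 is a subset of the cross-section at z = 0.9.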